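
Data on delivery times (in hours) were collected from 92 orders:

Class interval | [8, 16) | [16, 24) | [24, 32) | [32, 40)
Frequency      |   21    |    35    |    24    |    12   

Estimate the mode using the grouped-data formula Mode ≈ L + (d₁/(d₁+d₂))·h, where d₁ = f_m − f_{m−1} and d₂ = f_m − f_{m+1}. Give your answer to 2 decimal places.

20.48

Modal class: [16, 24) (highest frequency 35).
d₁ = 35 − 21 = 14, d₂ = 35 − 24 = 11
Mode ≈ 16 + (14/(14+11)) × 8 = 16 + 4.4800 = 20.4800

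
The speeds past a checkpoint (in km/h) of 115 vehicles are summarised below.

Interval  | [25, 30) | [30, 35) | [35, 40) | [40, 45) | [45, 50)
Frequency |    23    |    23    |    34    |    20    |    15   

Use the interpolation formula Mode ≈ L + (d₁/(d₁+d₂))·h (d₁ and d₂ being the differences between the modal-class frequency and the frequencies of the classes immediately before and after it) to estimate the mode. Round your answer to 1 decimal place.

37.2

Modal class: [35, 40) (highest frequency 34).
d₁ = 34 − 23 = 11, d₂ = 34 − 20 = 14
Mode ≈ 35 + (11/(11+14)) × 5 = 35 + 2.2000 = 37.2000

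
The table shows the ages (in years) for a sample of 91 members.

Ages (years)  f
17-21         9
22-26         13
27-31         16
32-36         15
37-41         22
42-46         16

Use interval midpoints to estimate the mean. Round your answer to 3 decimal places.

Midpoints: 19, 24, 29, 34, 39, 44
Σfm = 9×19 + 13×24 + 16×29 + 15×34 + 22×39 + 16×44 = 3019
n = Σf = 91
Mean = 3019 / 91 = 33.1758

33.176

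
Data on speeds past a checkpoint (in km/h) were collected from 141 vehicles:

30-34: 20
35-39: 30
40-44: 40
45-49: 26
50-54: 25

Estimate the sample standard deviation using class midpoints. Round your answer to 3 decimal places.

6.488

Midpoints: 32, 37, 42, 47, 52
n = 141, Σfm = 5952, mean = 42.2128
Σfm² = 257144
Σf(m − x̄)² = Σfm² − (Σfm)²/n = 257144 − 5952²/141 = 5893.6170
Sample variance = 5893.6170 / 140 = 42.0973
Standard deviation = √42.0973 = 6.4882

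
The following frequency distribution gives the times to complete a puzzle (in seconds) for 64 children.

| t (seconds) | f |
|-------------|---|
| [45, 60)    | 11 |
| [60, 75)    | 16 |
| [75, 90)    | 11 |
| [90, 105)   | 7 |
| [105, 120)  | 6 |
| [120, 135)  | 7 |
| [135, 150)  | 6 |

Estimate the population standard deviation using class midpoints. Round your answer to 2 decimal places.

Midpoints: 52.5, 67.5, 82.5, 97.5, 112.5, 127.5, 142.5
n = 64, Σfm = 5670, mean = 88.5938
Σfm² = 556200
Σf(m − x̄)² = Σfm² − (Σfm)²/n = 556200 − 5670²/64 = 53873.4375
Population variance = 53873.4375 / 64 = 841.7725
Standard deviation = √841.7725 = 29.0133

29.01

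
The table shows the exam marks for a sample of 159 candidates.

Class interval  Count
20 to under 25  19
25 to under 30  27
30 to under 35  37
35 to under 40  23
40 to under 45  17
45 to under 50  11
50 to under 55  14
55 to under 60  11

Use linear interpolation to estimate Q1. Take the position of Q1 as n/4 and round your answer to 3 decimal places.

28.843

Cumulative frequencies: 19, 46, 83, 106, 123, 134, 148, 159
n = 159; position = n/4 = 39.75.
This falls in the class 25 to under 30: L = 25, F = 19, f = 27, h = 5.
Lower quartile ≈ 25 + ((39.75 − 19) / 27) × 5 = 28.8426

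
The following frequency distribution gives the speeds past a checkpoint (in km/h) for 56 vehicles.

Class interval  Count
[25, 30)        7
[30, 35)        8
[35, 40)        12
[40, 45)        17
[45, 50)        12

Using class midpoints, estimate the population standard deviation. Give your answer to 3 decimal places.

6.497

Midpoints: 27.5, 32.5, 37.5, 42.5, 47.5
n = 56, Σfm = 2195, mean = 39.1964
Σfm² = 88400
Σf(m − x̄)² = Σfm² − (Σfm)²/n = 88400 − 2195²/56 = 2363.8393
Population variance = 2363.8393 / 56 = 42.2114
Standard deviation = √42.2114 = 6.4970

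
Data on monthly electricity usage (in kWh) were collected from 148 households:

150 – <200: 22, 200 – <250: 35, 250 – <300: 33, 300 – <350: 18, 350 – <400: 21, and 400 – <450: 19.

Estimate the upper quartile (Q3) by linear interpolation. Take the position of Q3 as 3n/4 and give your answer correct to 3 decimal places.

Cumulative frequencies: 22, 57, 90, 108, 129, 148
n = 148; position = 3n/4 = 111.
This falls in the class 350 – <400: L = 350, F = 108, f = 21, h = 50.
Upper quartile ≈ 350 + ((111 − 108) / 21) × 50 = 357.1429

357.143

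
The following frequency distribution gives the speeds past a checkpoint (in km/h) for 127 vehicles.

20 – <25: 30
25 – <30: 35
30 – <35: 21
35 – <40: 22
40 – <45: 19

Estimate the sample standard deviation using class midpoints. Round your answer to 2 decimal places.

Midpoints: 22.5, 27.5, 32.5, 37.5, 42.5
n = 127, Σfm = 3952.5, mean = 31.1220
Σfm² = 129093.75
Σf(m − x̄)² = Σfm² − (Σfm)²/n = 129093.75 − 3952.5²/127 = 6083.8583
Sample variance = 6083.8583 / 126 = 48.2846
Standard deviation = √48.2846 = 6.9487

6.95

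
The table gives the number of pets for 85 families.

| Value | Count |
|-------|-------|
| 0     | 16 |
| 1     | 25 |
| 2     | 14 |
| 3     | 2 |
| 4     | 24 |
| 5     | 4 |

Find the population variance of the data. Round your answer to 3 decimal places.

Values: 0, 1, 2, 3, 4, 5
n = 85, Σfx = 175, mean = 2.0588
Σfx² = 583
Σf(x − x̄)² = Σfx² − (Σfx)²/n = 583 − 175²/85 = 222.7059
Population variance = 222.7059 / 85 = 2.6201

2.620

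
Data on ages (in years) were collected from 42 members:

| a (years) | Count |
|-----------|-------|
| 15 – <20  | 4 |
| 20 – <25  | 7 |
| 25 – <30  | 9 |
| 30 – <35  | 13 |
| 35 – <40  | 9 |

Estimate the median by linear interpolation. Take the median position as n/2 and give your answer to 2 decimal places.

Cumulative frequencies: 4, 11, 20, 33, 42
n = 42; position = n/2 = 21.
This falls in the class 30 – <35: L = 30, F = 20, f = 13, h = 5.
Median ≈ 30 + ((21 − 20) / 13) × 5 = 30.3846

30.38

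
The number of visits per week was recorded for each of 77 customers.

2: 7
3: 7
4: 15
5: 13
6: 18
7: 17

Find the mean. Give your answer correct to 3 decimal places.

Values: 2, 3, 4, 5, 6, 7
Σfx = 7×2 + 7×3 + 15×4 + 13×5 + 18×6 + 17×7 = 387
n = Σf = 77
Mean = 387 / 77 = 5.0260

5.026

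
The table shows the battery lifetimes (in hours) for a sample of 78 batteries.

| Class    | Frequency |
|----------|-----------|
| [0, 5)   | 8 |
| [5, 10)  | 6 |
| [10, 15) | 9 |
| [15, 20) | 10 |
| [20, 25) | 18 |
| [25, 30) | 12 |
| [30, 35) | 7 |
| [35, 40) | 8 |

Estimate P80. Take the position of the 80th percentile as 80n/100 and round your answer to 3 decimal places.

29.750

Cumulative frequencies: 8, 14, 23, 33, 51, 63, 70, 78
n = 78; position = 80n/100 = 62.4.
This falls in the class [25, 30): L = 25, F = 51, f = 12, h = 5.
80th percentile ≈ 25 + ((62.4 − 51) / 12) × 5 = 29.7500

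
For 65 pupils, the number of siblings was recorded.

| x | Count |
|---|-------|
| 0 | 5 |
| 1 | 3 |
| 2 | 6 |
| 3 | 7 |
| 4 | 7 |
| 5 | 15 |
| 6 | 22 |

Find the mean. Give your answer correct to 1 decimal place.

Values: 0, 1, 2, 3, 4, 5, 6
Σfx = 5×0 + 3×1 + 6×2 + 7×3 + 7×4 + 15×5 + 22×6 = 271
n = Σf = 65
Mean = 271 / 65 = 4.1692

4.2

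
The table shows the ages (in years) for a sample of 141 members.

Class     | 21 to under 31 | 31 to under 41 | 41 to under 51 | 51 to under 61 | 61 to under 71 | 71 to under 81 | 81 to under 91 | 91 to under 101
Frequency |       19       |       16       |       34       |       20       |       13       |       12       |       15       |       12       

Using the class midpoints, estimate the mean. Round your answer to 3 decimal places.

Midpoints: 26, 36, 46, 56, 66, 76, 86, 96
Σfm = 19×26 + 16×36 + 34×46 + 20×56 + 13×66 + 12×76 + 15×86 + 12×96 = 7966
n = Σf = 141
Mean = 7966 / 141 = 56.4965

56.496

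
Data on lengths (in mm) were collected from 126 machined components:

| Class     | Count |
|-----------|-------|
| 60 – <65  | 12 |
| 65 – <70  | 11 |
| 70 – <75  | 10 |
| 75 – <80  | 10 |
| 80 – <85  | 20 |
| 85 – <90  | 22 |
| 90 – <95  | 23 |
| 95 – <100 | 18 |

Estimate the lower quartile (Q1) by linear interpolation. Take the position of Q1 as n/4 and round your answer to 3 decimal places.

74.250

Cumulative frequencies: 12, 23, 33, 43, 63, 85, 108, 126
n = 126; position = n/4 = 31.5.
This falls in the class 70 – <75: L = 70, F = 23, f = 10, h = 5.
Lower quartile ≈ 70 + ((31.5 − 23) / 10) × 5 = 74.2500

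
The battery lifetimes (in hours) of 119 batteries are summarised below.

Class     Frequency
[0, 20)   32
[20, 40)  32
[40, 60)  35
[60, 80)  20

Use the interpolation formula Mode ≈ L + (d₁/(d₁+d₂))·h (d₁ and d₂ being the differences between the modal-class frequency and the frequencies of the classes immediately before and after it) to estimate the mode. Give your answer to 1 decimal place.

Modal class: [40, 60) (highest frequency 35).
d₁ = 35 − 32 = 3, d₂ = 35 − 20 = 15
Mode ≈ 40 + (3/(3+15)) × 20 = 40 + 3.3333 = 43.3333

43.3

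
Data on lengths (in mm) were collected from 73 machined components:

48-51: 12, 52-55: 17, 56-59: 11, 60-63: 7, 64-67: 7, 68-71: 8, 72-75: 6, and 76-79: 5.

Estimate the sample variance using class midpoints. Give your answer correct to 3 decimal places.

Midpoints: 49.5, 53.5, 57.5, 61.5, 65.5, 69.5, 73.5, 77.5
n = 73, Σfm = 4409.5, mean = 60.4041
Σfm² = 272024.25
Σf(m − x̄)² = Σfm² − (Σfm)²/n = 272024.25 − 4409.5²/73 = 5672.3288
Sample variance = 5672.3288 / 72 = 78.7823

78.782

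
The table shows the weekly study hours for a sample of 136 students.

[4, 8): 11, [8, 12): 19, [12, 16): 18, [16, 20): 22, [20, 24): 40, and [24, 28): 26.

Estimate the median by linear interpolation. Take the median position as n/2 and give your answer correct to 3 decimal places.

19.636

Cumulative frequencies: 11, 30, 48, 70, 110, 136
n = 136; position = n/2 = 68.
This falls in the class [16, 20): L = 16, F = 48, f = 22, h = 4.
Median ≈ 16 + ((68 − 48) / 22) × 4 = 19.6364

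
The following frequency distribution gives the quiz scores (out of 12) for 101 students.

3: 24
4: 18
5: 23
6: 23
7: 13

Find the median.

Cumulative frequencies: 24, 42, 65, 88, 101
n = 101, so the median is the value in position (n+1)/2 = 51.
Position 51 falls at value 5.

5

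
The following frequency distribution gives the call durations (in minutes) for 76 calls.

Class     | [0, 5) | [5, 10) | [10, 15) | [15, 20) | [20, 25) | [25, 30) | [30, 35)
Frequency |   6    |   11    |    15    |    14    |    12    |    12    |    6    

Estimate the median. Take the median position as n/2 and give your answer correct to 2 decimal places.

Cumulative frequencies: 6, 17, 32, 46, 58, 70, 76
n = 76; position = n/2 = 38.
This falls in the class [15, 20): L = 15, F = 32, f = 14, h = 5.
Median ≈ 15 + ((38 − 32) / 14) × 5 = 17.1429

17.14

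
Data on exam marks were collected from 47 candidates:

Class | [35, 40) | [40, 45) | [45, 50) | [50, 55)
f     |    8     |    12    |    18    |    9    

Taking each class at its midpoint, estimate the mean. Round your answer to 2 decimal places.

45.48

Midpoints: 37.5, 42.5, 47.5, 52.5
Σfm = 8×37.5 + 12×42.5 + 18×47.5 + 9×52.5 = 2137.5
n = Σf = 47
Mean = 2137.5 / 47 = 45.4787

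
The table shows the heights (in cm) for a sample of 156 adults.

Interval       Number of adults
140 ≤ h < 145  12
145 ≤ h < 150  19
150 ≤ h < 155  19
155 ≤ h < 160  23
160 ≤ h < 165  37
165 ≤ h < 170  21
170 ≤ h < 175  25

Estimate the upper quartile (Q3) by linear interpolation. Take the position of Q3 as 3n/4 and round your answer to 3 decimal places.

Cumulative frequencies: 12, 31, 50, 73, 110, 131, 156
n = 156; position = 3n/4 = 117.
This falls in the class 165 ≤ h < 170: L = 165, F = 110, f = 21, h = 5.
Upper quartile ≈ 165 + ((117 − 110) / 21) × 5 = 166.6667

166.667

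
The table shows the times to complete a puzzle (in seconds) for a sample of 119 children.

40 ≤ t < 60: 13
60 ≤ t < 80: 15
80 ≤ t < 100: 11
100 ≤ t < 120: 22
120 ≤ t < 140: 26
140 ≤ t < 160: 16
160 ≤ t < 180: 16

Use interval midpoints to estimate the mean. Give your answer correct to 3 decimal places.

114.370

Midpoints: 50, 70, 90, 110, 130, 150, 170
Σfm = 13×50 + 15×70 + 11×90 + 22×110 + 26×130 + 16×150 + 16×170 = 13610
n = Σf = 119
Mean = 13610 / 119 = 114.3697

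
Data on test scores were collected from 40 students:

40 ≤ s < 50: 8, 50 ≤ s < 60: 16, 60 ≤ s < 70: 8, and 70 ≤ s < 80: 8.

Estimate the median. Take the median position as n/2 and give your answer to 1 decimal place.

Cumulative frequencies: 8, 24, 32, 40
n = 40; position = n/2 = 20.
This falls in the class 50 ≤ s < 60: L = 50, F = 8, f = 16, h = 10.
Median ≈ 50 + ((20 − 8) / 16) × 10 = 57.5000

57.5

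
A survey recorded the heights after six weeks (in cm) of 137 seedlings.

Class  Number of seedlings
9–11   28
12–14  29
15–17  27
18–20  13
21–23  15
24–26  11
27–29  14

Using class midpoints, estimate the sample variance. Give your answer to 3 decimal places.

34.470

Midpoints: 10, 13, 16, 19, 22, 25, 28
n = 137, Σfm = 2333, mean = 17.0292
Σfm² = 44417
Σf(m − x̄)² = Σfm² − (Σfm)²/n = 44417 − 2333²/137 = 4687.8832
Sample variance = 4687.8832 / 136 = 34.4697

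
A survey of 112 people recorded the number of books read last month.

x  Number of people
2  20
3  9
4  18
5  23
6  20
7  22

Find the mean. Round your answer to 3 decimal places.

Values: 2, 3, 4, 5, 6, 7
Σfx = 20×2 + 9×3 + 18×4 + 23×5 + 20×6 + 22×7 = 528
n = Σf = 112
Mean = 528 / 112 = 4.7143

4.714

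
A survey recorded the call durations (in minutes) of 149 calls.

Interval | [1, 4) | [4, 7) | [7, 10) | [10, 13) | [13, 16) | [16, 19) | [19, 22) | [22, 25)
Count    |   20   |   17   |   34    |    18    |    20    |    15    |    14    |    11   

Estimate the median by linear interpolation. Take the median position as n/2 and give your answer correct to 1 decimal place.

Cumulative frequencies: 20, 37, 71, 89, 109, 124, 138, 149
n = 149; position = n/2 = 74.5.
This falls in the class [10, 13): L = 10, F = 71, f = 18, h = 3.
Median ≈ 10 + ((74.5 − 71) / 18) × 3 = 10.5833

10.6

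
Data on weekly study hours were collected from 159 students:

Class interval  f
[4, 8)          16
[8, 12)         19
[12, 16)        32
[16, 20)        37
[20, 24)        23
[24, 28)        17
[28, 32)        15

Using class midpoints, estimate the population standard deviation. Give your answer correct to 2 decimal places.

6.92

Midpoints: 6, 10, 14, 18, 22, 26, 30
n = 159, Σfm = 2798, mean = 17.5975
Σfm² = 56860
Σf(m − x̄)² = Σfm² − (Σfm)²/n = 56860 − 2798²/159 = 7622.2390
Population variance = 7622.2390 / 159 = 47.9386
Standard deviation = √47.9386 = 6.9238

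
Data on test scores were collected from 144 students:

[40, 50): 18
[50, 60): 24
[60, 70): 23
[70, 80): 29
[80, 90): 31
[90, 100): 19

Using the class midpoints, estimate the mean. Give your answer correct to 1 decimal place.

71.1

Midpoints: 45, 55, 65, 75, 85, 95
Σfm = 18×45 + 24×55 + 23×65 + 29×75 + 31×85 + 19×95 = 10240
n = Σf = 144
Mean = 10240 / 144 = 71.1111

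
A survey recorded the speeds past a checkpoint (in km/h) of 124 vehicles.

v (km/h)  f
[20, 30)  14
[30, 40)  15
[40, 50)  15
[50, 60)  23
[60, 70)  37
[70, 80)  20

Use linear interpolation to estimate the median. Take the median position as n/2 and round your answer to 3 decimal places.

Cumulative frequencies: 14, 29, 44, 67, 104, 124
n = 124; position = n/2 = 62.
This falls in the class [50, 60): L = 50, F = 44, f = 23, h = 10.
Median ≈ 50 + ((62 − 44) / 23) × 10 = 57.8261

57.826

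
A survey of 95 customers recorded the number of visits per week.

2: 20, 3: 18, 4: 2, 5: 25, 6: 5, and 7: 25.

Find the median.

5

Cumulative frequencies: 20, 38, 40, 65, 70, 95
n = 95, so the median is the value in position (n+1)/2 = 48.
Position 48 falls at value 5.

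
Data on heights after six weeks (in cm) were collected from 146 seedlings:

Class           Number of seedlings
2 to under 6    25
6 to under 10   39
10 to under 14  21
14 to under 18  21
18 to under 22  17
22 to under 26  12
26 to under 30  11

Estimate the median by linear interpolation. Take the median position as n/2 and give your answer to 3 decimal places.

Cumulative frequencies: 25, 64, 85, 106, 123, 135, 146
n = 146; position = n/2 = 73.
This falls in the class 10 to under 14: L = 10, F = 64, f = 21, h = 4.
Median ≈ 10 + ((73 − 64) / 21) × 4 = 11.7143

11.714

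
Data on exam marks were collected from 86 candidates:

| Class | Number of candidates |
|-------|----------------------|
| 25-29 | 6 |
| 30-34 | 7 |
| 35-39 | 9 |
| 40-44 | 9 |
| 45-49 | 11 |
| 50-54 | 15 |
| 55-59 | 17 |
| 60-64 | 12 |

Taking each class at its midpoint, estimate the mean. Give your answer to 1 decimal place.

47.8

Midpoints: 27, 32, 37, 42, 47, 52, 57, 62
Σfm = 6×27 + 7×32 + 9×37 + 9×42 + 11×47 + 15×52 + 17×57 + 12×62 = 4107
n = Σf = 86
Mean = 4107 / 86 = 47.7558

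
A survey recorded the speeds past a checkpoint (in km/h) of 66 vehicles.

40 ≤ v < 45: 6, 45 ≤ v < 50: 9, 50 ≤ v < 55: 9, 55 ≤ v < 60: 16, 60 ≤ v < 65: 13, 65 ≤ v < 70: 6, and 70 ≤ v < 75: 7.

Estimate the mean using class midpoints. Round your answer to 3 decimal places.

57.576

Midpoints: 42.5, 47.5, 52.5, 57.5, 62.5, 67.5, 72.5
Σfm = 6×42.5 + 9×47.5 + 9×52.5 + 16×57.5 + 13×62.5 + 6×67.5 + 7×72.5 = 3800
n = Σf = 66
Mean = 3800 / 66 = 57.5758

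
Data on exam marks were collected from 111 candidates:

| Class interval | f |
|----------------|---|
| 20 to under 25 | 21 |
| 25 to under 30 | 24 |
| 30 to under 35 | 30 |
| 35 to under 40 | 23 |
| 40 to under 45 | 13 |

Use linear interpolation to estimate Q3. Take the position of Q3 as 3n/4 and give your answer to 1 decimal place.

36.8

Cumulative frequencies: 21, 45, 75, 98, 111
n = 111; position = 3n/4 = 83.25.
This falls in the class 35 to under 40: L = 35, F = 75, f = 23, h = 5.
Upper quartile ≈ 35 + ((83.25 − 75) / 23) × 5 = 36.7935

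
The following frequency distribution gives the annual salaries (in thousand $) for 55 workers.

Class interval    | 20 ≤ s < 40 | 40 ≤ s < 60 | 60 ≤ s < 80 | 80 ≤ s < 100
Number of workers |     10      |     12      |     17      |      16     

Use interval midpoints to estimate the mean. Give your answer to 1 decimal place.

Midpoints: 30, 50, 70, 90
Σfm = 10×30 + 12×50 + 17×70 + 16×90 = 3530
n = Σf = 55
Mean = 3530 / 55 = 64.1818

64.2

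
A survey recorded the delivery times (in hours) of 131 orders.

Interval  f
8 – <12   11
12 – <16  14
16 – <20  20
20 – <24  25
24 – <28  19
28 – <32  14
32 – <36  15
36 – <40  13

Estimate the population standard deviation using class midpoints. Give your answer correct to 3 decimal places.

Midpoints: 10, 14, 18, 22, 26, 30, 34, 38
n = 131, Σfm = 3134, mean = 23.9237
Σfm² = 83980
Σf(m − x̄)² = Σfm² − (Σfm)²/n = 83980 − 3134²/131 = 9003.2366
Population variance = 9003.2366 / 131 = 68.7270
Standard deviation = √68.7270 = 8.2902

8.290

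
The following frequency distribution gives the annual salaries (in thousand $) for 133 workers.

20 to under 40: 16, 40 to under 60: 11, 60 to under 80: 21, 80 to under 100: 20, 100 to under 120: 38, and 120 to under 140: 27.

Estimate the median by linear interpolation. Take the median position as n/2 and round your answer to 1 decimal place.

Cumulative frequencies: 16, 27, 48, 68, 106, 133
n = 133; position = n/2 = 66.5.
This falls in the class 80 to under 100: L = 80, F = 48, f = 20, h = 20.
Median ≈ 80 + ((66.5 − 48) / 20) × 20 = 98.5000

98.5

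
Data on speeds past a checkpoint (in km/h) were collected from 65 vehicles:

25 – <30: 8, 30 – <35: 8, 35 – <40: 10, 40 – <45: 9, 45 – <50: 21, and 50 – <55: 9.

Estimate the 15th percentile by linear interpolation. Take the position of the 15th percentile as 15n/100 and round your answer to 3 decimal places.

31.094

Cumulative frequencies: 8, 16, 26, 35, 56, 65
n = 65; position = 15n/100 = 9.75.
This falls in the class 30 – <35: L = 30, F = 8, f = 8, h = 5.
15th percentile ≈ 30 + ((9.75 − 8) / 8) × 5 = 31.0938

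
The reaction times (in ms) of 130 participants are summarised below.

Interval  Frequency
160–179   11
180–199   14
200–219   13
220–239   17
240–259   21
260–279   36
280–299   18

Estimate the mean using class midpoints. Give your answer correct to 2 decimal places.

Midpoints: 169.5, 189.5, 209.5, 229.5, 249.5, 269.5, 289.5
Σfm = 11×169.5 + 14×189.5 + 13×209.5 + 17×229.5 + 21×249.5 + 36×269.5 + 18×289.5 = 31295
n = Σf = 130
Mean = 31295 / 130 = 240.7308

240.73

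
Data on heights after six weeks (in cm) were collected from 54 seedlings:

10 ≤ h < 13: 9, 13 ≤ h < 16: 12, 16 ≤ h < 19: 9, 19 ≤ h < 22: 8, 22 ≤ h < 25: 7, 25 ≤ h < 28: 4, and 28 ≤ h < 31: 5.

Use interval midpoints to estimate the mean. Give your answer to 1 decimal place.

18.8

Midpoints: 11.5, 14.5, 17.5, 20.5, 23.5, 26.5, 29.5
Σfm = 9×11.5 + 12×14.5 + 9×17.5 + 8×20.5 + 7×23.5 + 4×26.5 + 5×29.5 = 1017
n = Σf = 54
Mean = 1017 / 54 = 18.8333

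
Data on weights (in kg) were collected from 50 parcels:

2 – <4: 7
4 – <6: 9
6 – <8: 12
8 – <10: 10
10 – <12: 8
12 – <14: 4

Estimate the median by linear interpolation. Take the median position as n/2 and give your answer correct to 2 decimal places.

Cumulative frequencies: 7, 16, 28, 38, 46, 50
n = 50; position = n/2 = 25.
This falls in the class 6 – <8: L = 6, F = 16, f = 12, h = 2.
Median ≈ 6 + ((25 − 16) / 12) × 2 = 7.5000

7.50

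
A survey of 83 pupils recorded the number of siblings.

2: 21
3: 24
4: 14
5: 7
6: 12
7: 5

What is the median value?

Cumulative frequencies: 21, 45, 59, 66, 78, 83
n = 83, so the median is the value in position (n+1)/2 = 42.
Position 42 falls at value 3.

3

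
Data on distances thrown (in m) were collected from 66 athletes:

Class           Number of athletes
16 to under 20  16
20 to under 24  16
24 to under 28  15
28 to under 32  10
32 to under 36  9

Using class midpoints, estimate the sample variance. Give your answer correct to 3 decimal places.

Midpoints: 18, 22, 26, 30, 34
n = 66, Σfm = 1636, mean = 24.7879
Σfm² = 42472
Σf(m − x̄)² = Σfm² − (Σfm)²/n = 42472 − 1636²/66 = 1919.0303
Sample variance = 1919.0303 / 65 = 29.5235

29.524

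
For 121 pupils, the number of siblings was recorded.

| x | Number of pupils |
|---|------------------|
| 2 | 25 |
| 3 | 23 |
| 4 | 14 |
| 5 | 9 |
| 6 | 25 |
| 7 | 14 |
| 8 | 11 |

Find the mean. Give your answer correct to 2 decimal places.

Values: 2, 3, 4, 5, 6, 7, 8
Σfx = 25×2 + 23×3 + 14×4 + 9×5 + 25×6 + 14×7 + 11×8 = 556
n = Σf = 121
Mean = 556 / 121 = 4.5950

4.60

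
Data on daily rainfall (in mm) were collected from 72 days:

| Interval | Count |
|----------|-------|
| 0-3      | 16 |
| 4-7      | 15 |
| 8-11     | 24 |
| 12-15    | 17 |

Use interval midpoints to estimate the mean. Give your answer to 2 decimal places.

Midpoints: 1.5, 5.5, 9.5, 13.5
Σfm = 16×1.5 + 15×5.5 + 24×9.5 + 17×13.5 = 564
n = Σf = 72
Mean = 564 / 72 = 7.8333

7.83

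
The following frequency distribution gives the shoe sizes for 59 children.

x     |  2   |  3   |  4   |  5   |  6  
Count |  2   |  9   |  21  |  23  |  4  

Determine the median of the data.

Cumulative frequencies: 2, 11, 32, 55, 59
n = 59, so the median is the value in position (n+1)/2 = 30.
Position 30 falls at value 4.

4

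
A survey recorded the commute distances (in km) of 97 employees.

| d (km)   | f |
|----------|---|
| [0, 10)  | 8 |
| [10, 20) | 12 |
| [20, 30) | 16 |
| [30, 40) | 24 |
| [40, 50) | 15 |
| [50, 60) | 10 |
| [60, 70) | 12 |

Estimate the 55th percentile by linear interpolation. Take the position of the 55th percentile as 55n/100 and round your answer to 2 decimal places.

Cumulative frequencies: 8, 20, 36, 60, 75, 85, 97
n = 97; position = 55n/100 = 53.35.
This falls in the class [30, 40): L = 30, F = 36, f = 24, h = 10.
55th percentile ≈ 30 + ((53.35 − 36) / 24) × 10 = 37.2292

37.23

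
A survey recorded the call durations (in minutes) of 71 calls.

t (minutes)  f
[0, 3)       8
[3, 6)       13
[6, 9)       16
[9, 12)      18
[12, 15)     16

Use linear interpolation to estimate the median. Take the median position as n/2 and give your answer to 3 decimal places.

8.719

Cumulative frequencies: 8, 21, 37, 55, 71
n = 71; position = n/2 = 35.5.
This falls in the class [6, 9): L = 6, F = 21, f = 16, h = 3.
Median ≈ 6 + ((35.5 − 21) / 16) × 3 = 8.7188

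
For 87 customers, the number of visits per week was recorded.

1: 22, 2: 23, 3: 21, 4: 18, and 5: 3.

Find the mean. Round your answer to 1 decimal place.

2.5

Values: 1, 2, 3, 4, 5
Σfx = 22×1 + 23×2 + 21×3 + 18×4 + 3×5 = 218
n = Σf = 87
Mean = 218 / 87 = 2.5057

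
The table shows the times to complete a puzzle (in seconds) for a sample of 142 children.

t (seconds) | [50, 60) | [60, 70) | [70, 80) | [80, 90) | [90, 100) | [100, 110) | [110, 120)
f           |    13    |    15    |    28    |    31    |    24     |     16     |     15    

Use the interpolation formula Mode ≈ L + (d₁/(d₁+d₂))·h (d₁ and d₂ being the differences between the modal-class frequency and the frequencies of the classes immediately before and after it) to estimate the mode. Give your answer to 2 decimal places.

83.00

Modal class: [80, 90) (highest frequency 31).
d₁ = 31 − 28 = 3, d₂ = 31 − 24 = 7
Mode ≈ 80 + (3/(3+7)) × 10 = 80 + 3.0000 = 83.0000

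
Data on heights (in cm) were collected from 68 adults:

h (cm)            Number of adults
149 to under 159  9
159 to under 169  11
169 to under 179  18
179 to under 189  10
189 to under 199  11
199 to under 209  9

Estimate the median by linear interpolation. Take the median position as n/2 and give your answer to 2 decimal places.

Cumulative frequencies: 9, 20, 38, 48, 59, 68
n = 68; position = n/2 = 34.
This falls in the class 169 to under 179: L = 169, F = 20, f = 18, h = 10.
Median ≈ 169 + ((34 − 20) / 18) × 10 = 176.7778

176.78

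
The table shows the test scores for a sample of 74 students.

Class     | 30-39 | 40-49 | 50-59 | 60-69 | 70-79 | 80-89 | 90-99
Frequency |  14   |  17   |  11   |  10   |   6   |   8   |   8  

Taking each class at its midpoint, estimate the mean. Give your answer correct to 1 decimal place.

Midpoints: 34.5, 44.5, 54.5, 64.5, 74.5, 84.5, 94.5
Σfm = 14×34.5 + 17×44.5 + 11×54.5 + 10×64.5 + 6×74.5 + 8×84.5 + 8×94.5 = 4363
n = Σf = 74
Mean = 4363 / 74 = 58.9595

59.0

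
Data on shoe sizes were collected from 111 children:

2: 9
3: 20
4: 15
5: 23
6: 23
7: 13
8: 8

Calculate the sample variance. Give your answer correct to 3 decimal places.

2.930

Values: 2, 3, 4, 5, 6, 7, 8
n = 111, Σfx = 546, mean = 4.9189
Σfx² = 3008
Σf(x − x̄)² = Σfx² − (Σfx)²/n = 3008 − 546²/111 = 322.2703
Sample variance = 322.2703 / 110 = 2.9297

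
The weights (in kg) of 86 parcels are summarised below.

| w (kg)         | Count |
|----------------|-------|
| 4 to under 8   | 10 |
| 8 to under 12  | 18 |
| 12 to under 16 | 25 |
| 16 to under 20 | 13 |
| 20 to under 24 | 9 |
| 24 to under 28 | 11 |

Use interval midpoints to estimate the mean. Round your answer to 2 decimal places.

Midpoints: 6, 10, 14, 18, 22, 26
Σfm = 10×6 + 18×10 + 25×14 + 13×18 + 9×22 + 11×26 = 1308
n = Σf = 86
Mean = 1308 / 86 = 15.2093

15.21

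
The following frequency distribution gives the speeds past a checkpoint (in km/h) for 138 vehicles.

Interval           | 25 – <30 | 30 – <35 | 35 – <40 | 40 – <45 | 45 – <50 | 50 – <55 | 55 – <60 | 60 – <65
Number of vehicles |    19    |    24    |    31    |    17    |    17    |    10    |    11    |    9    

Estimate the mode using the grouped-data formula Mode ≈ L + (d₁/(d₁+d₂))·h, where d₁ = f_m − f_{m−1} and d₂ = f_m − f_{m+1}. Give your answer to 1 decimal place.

36.7

Modal class: 35 – <40 (highest frequency 31).
d₁ = 31 − 24 = 7, d₂ = 31 − 17 = 14
Mode ≈ 35 + (7/(7+14)) × 5 = 35 + 1.6667 = 36.6667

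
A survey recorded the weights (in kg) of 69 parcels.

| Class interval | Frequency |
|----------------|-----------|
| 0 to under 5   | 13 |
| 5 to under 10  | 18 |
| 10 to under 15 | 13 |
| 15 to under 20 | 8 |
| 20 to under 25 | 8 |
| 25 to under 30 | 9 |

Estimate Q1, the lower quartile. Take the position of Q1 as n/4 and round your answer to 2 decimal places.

Cumulative frequencies: 13, 31, 44, 52, 60, 69
n = 69; position = n/4 = 17.25.
This falls in the class 5 to under 10: L = 5, F = 13, f = 18, h = 5.
Lower quartile ≈ 5 + ((17.25 − 13) / 18) × 5 = 6.1806

6.18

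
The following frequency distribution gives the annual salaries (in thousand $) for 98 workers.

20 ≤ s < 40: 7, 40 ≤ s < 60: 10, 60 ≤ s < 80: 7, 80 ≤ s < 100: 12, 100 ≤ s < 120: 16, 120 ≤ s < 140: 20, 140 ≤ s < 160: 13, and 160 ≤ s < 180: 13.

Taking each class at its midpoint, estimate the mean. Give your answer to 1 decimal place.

Midpoints: 30, 50, 70, 90, 110, 130, 150, 170
Σfm = 7×30 + 10×50 + 7×70 + 12×90 + 16×110 + 20×130 + 13×150 + 13×170 = 10800
n = Σf = 98
Mean = 10800 / 98 = 110.2041

110.2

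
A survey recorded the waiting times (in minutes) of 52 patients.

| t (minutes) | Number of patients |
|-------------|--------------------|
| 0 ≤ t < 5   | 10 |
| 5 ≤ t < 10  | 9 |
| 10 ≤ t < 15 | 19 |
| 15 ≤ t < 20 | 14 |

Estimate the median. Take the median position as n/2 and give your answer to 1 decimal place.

11.8

Cumulative frequencies: 10, 19, 38, 52
n = 52; position = n/2 = 26.
This falls in the class 10 ≤ t < 15: L = 10, F = 19, f = 19, h = 5.
Median ≈ 10 + ((26 − 19) / 19) × 5 = 11.8421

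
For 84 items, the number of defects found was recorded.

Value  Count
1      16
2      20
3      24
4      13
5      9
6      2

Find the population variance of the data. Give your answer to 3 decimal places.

1.766

Values: 1, 2, 3, 4, 5, 6
n = 84, Σfx = 237, mean = 2.8214
Σfx² = 817
Σf(x − x̄)² = Σfx² − (Σfx)²/n = 817 − 237²/84 = 148.3214
Population variance = 148.3214 / 84 = 1.7657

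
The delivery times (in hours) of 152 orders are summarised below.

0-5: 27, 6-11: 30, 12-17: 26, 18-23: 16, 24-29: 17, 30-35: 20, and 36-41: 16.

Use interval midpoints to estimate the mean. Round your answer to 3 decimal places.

Midpoints: 2.5, 8.5, 14.5, 20.5, 26.5, 32.5, 38.5
Σfm = 27×2.5 + 30×8.5 + 26×14.5 + 16×20.5 + 17×26.5 + 20×32.5 + 16×38.5 = 2744
n = Σf = 152
Mean = 2744 / 152 = 18.0526

18.053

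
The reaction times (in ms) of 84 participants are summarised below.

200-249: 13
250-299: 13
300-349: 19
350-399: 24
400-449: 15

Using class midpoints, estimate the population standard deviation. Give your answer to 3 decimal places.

Midpoints: 224.5, 274.5, 324.5, 374.5, 424.5
n = 84, Σfm = 28008, mean = 333.4286
Σfm² = 9704471
Σf(m − x̄)² = Σfm² − (Σfm)²/n = 9704471 − 28008²/84 = 365803.5714
Population variance = 365803.5714 / 84 = 4354.8044
Standard deviation = √4354.8044 = 65.9909

65.991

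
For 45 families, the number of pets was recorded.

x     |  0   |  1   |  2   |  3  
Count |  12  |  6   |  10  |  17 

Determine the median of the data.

Cumulative frequencies: 12, 18, 28, 45
n = 45, so the median is the value in position (n+1)/2 = 23.
Position 23 falls at value 2.

2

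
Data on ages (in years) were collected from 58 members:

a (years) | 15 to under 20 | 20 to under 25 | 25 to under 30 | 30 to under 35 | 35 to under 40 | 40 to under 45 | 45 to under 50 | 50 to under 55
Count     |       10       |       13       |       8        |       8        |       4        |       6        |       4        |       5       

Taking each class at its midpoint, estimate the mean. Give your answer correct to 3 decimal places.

31.121

Midpoints: 17.5, 22.5, 27.5, 32.5, 37.5, 42.5, 47.5, 52.5
Σfm = 10×17.5 + 13×22.5 + 8×27.5 + 8×32.5 + 4×37.5 + 6×42.5 + 4×47.5 + 5×52.5 = 1805
n = Σf = 58
Mean = 1805 / 58 = 31.1207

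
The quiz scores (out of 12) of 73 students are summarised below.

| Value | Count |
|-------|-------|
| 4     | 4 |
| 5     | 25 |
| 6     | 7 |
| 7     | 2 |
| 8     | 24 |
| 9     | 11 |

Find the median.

Cumulative frequencies: 4, 29, 36, 38, 62, 73
n = 73, so the median is the value in position (n+1)/2 = 37.
Position 37 falls at value 7.

7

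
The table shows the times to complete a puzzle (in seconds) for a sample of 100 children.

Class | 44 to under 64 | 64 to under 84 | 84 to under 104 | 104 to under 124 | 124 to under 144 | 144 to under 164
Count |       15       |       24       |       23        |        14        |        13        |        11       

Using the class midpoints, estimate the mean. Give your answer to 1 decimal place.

Midpoints: 54, 74, 94, 114, 134, 154
Σfm = 15×54 + 24×74 + 23×94 + 14×114 + 13×134 + 11×154 = 9780
n = Σf = 100
Mean = 9780 / 100 = 97.8000

97.8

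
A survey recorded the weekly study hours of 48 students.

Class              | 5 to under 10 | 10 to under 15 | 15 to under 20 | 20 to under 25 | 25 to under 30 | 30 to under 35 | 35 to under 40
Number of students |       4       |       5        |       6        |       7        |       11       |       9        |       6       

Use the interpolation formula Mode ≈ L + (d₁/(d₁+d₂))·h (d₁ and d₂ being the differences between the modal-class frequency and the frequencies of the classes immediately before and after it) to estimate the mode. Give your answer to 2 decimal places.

28.33

Modal class: 25 to under 30 (highest frequency 11).
d₁ = 11 − 7 = 4, d₂ = 11 − 9 = 2
Mode ≈ 25 + (4/(4+2)) × 5 = 25 + 3.3333 = 28.3333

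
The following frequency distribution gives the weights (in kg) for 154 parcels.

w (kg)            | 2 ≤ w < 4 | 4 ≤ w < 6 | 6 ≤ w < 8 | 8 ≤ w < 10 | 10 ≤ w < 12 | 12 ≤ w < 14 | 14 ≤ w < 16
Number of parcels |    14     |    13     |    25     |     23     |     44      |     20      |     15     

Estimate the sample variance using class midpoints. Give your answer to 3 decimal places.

Midpoints: 3, 5, 7, 9, 11, 13, 15
n = 154, Σfm = 1458, mean = 9.4675
Σfm² = 15618
Σf(m − x̄)² = Σfm² − (Σfm)²/n = 15618 − 1458²/154 = 1814.3377
Sample variance = 1814.3377 / 153 = 11.8584

11.858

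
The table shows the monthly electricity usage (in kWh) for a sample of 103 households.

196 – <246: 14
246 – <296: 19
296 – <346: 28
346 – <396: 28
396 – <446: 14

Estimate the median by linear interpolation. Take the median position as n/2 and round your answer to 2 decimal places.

329.04

Cumulative frequencies: 14, 33, 61, 89, 103
n = 103; position = n/2 = 51.5.
This falls in the class 296 – <346: L = 296, F = 33, f = 28, h = 50.
Median ≈ 296 + ((51.5 − 33) / 28) × 50 = 329.0357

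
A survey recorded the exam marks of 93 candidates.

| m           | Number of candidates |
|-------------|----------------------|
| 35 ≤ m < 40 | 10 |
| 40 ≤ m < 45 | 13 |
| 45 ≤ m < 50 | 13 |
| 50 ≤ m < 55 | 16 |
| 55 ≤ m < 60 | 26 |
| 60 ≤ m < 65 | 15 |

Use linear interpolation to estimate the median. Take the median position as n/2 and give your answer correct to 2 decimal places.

Cumulative frequencies: 10, 23, 36, 52, 78, 93
n = 93; position = n/2 = 46.5.
This falls in the class 50 ≤ m < 55: L = 50, F = 36, f = 16, h = 5.
Median ≈ 50 + ((46.5 − 36) / 16) × 5 = 53.2812

53.28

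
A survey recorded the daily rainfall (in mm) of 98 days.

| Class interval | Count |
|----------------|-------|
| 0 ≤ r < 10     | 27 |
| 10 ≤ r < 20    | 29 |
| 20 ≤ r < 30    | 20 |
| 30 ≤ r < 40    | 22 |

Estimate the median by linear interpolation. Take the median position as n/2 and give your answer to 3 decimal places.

Cumulative frequencies: 27, 56, 76, 98
n = 98; position = n/2 = 49.
This falls in the class 10 ≤ r < 20: L = 10, F = 27, f = 29, h = 10.
Median ≈ 10 + ((49 − 27) / 29) × 10 = 17.5862

17.586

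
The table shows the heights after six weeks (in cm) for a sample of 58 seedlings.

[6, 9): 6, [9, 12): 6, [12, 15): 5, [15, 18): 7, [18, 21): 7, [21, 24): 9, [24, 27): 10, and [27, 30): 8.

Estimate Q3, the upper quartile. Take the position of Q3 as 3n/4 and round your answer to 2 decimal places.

Cumulative frequencies: 6, 12, 17, 24, 31, 40, 50, 58
n = 58; position = 3n/4 = 43.5.
This falls in the class [24, 27): L = 24, F = 40, f = 10, h = 3.
Upper quartile ≈ 24 + ((43.5 − 40) / 10) × 3 = 25.0500

25.05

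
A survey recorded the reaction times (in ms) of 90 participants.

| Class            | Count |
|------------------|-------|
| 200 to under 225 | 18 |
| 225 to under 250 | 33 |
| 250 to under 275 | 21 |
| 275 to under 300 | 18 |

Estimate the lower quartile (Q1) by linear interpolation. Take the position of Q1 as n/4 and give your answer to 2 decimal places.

228.41

Cumulative frequencies: 18, 51, 72, 90
n = 90; position = n/4 = 22.5.
This falls in the class 225 to under 250: L = 225, F = 18, f = 33, h = 25.
Lower quartile ≈ 225 + ((22.5 − 18) / 33) × 25 = 228.4091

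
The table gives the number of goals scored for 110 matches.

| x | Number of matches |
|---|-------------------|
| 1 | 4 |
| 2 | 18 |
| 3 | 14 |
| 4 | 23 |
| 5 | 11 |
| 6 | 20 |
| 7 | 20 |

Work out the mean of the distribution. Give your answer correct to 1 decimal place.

4.4

Values: 1, 2, 3, 4, 5, 6, 7
Σfx = 4×1 + 18×2 + 14×3 + 23×4 + 11×5 + 20×6 + 20×7 = 489
n = Σf = 110
Mean = 489 / 110 = 4.4455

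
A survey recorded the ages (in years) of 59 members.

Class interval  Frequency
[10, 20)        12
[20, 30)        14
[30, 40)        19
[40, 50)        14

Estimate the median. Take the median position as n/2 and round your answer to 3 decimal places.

Cumulative frequencies: 12, 26, 45, 59
n = 59; position = n/2 = 29.5.
This falls in the class [30, 40): L = 30, F = 26, f = 19, h = 10.
Median ≈ 30 + ((29.5 − 26) / 19) × 10 = 31.8421

31.842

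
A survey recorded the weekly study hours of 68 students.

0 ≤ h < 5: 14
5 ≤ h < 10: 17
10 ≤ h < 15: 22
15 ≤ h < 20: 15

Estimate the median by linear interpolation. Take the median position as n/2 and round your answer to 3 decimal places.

Cumulative frequencies: 14, 31, 53, 68
n = 68; position = n/2 = 34.
This falls in the class 10 ≤ h < 15: L = 10, F = 31, f = 22, h = 5.
Median ≈ 10 + ((34 − 31) / 22) × 5 = 10.6818

10.682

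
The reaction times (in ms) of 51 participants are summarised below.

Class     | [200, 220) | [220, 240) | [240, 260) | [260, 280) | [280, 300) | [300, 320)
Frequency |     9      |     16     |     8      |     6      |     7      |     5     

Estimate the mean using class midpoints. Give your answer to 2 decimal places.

Midpoints: 210, 230, 250, 270, 290, 310
Σfm = 9×210 + 16×230 + 8×250 + 6×270 + 7×290 + 5×310 = 12770
n = Σf = 51
Mean = 12770 / 51 = 250.3922

250.39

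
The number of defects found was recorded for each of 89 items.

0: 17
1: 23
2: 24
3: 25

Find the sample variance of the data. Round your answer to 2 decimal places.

Values: 0, 1, 2, 3
n = 89, Σfx = 146, mean = 1.6404
Σfx² = 344
Σf(x − x̄)² = Σfx² − (Σfx)²/n = 344 − 146²/89 = 104.4944
Sample variance = 104.4944 / 88 = 1.1874

1.19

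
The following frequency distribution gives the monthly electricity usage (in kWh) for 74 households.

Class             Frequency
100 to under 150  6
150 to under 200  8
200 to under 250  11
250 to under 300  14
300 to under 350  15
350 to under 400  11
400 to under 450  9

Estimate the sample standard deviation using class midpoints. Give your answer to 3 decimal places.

Midpoints: 125, 175, 225, 275, 325, 375, 425
n = 74, Σfm = 21300, mean = 287.8378
Σfm² = 6711250
Σf(m − x̄)² = Σfm² − (Σfm)²/n = 6711250 − 21300²/74 = 580304.0541
Sample variance = 580304.0541 / 73 = 7949.3706
Standard deviation = √7949.3706 = 89.1592

89.159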